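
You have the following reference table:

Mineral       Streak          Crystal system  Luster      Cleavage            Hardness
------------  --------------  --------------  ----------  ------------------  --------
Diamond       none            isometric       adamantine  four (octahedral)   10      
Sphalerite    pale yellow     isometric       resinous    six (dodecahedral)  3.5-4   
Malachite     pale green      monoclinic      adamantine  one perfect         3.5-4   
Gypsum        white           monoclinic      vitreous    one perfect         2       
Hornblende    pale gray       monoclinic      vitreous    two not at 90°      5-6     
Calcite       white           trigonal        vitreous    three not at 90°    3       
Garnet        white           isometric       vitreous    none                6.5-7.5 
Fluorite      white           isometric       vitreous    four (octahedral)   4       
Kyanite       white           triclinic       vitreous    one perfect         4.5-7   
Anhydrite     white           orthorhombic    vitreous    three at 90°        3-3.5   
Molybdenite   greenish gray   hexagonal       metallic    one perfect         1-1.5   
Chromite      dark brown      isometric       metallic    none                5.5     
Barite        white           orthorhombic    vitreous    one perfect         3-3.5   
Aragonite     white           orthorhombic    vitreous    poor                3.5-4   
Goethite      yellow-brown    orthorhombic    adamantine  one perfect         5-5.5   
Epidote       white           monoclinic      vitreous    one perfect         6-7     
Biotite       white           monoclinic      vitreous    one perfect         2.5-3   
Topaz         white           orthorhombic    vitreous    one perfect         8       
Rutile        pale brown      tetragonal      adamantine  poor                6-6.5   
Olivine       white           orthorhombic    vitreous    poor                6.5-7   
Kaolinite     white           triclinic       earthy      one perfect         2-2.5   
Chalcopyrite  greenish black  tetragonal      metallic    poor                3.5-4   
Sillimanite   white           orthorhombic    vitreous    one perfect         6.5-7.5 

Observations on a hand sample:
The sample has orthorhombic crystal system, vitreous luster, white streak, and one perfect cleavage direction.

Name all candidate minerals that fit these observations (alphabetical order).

Orthorhombic crystal system — leaves Anhydrite, Barite, Aragonite, Goethite, Topaz, Olivine, Sillimanite.
Vitreous luster eliminates Goethite.
White streak — consistent with all remaining minerals.
One perfect cleavage direction is inconsistent with Anhydrite, Aragonite, Olivine.
The minerals that satisfy all observations are Barite, Sillimanite, Topaz.

Barite, Sillimanite, Topaz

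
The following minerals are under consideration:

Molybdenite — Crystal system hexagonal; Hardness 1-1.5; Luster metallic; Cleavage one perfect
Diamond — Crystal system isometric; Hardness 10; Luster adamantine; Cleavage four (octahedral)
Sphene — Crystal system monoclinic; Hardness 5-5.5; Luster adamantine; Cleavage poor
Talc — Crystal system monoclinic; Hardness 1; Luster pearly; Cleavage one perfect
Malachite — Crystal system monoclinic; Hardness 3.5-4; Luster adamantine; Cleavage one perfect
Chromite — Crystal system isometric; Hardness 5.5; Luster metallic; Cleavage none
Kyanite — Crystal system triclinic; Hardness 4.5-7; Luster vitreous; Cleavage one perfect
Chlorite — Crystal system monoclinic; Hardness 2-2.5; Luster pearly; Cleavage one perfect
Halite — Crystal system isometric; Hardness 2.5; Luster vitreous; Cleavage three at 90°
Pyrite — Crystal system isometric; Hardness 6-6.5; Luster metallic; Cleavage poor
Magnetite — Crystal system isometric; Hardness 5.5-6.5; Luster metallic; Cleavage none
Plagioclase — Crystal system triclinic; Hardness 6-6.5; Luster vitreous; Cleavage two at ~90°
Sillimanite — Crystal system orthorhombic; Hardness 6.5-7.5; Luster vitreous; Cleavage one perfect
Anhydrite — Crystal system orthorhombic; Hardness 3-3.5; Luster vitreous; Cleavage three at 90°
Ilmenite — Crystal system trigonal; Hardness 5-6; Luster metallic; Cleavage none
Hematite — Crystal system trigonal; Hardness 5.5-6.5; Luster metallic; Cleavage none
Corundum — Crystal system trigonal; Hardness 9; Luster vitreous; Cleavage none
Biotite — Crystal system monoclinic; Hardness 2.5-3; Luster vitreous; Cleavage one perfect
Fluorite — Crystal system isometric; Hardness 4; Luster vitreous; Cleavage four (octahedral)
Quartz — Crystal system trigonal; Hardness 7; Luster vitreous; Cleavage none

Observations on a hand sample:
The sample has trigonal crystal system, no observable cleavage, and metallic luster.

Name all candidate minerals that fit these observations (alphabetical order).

Hematite, Ilmenite

Trigonal crystal system: only Ilmenite, Hematite, Corundum, Quartz remain.
No observable cleavage: all remaining candidates fit.
Metallic luster is inconsistent with Corundum, Quartz.
Consistent with every observation: Hematite, Ilmenite.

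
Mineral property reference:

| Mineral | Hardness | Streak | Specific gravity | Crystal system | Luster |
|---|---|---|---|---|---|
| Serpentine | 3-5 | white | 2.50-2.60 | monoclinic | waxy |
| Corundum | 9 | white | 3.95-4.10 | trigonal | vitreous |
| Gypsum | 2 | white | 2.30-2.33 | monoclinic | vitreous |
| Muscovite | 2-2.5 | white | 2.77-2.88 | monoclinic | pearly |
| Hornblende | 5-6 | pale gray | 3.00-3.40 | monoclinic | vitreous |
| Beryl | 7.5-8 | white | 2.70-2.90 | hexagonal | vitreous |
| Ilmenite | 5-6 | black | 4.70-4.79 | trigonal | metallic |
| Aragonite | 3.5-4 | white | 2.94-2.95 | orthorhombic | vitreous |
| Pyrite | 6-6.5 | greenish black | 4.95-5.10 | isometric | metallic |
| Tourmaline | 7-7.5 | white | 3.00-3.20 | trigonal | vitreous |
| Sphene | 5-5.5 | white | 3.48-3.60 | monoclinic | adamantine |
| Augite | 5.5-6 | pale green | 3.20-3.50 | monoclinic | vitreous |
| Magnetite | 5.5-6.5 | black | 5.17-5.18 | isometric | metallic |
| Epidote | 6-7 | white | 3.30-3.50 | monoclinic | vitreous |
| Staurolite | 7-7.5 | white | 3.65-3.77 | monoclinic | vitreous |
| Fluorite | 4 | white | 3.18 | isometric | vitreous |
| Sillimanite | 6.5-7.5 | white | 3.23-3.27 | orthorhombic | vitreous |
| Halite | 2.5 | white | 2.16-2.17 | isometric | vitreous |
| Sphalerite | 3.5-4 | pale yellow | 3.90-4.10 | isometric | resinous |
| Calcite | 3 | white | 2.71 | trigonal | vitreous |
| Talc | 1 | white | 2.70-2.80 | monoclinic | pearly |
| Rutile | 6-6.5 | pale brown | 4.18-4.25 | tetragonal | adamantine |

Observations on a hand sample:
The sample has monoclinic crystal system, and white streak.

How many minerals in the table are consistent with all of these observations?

7

Monoclinic crystal system — only Serpentine, Gypsum, Muscovite, Hornblende, Sphene, Augite, Epidote, Staurolite, Talc remain.
White streak eliminates Hornblende, Augite.
Consistent with every observation: Epidote, Gypsum, Muscovite, Serpentine, Sphene, Staurolite, Talc.
That is 7 minerals.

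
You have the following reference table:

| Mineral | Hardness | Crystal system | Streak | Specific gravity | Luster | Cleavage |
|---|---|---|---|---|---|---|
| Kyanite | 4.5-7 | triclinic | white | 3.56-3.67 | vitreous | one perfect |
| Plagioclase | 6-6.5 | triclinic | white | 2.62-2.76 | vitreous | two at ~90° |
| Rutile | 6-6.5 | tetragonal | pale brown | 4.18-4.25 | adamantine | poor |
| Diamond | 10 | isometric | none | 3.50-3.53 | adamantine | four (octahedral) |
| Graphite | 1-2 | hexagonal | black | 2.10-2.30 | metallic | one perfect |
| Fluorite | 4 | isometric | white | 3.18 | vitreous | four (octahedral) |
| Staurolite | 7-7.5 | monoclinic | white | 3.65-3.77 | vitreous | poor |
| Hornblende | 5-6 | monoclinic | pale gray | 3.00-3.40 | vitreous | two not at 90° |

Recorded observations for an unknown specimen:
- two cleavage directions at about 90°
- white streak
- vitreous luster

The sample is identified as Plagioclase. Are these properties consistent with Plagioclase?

Yes

Two cleavage directions at about 90° — agrees with Plagioclase (cleavage two at ~90°).
White streak — agrees with Plagioclase (white streak).
Vitreous luster — agrees with Plagioclase (vitreous luster).
All observations are consistent with the tabulated values for Plagioclase.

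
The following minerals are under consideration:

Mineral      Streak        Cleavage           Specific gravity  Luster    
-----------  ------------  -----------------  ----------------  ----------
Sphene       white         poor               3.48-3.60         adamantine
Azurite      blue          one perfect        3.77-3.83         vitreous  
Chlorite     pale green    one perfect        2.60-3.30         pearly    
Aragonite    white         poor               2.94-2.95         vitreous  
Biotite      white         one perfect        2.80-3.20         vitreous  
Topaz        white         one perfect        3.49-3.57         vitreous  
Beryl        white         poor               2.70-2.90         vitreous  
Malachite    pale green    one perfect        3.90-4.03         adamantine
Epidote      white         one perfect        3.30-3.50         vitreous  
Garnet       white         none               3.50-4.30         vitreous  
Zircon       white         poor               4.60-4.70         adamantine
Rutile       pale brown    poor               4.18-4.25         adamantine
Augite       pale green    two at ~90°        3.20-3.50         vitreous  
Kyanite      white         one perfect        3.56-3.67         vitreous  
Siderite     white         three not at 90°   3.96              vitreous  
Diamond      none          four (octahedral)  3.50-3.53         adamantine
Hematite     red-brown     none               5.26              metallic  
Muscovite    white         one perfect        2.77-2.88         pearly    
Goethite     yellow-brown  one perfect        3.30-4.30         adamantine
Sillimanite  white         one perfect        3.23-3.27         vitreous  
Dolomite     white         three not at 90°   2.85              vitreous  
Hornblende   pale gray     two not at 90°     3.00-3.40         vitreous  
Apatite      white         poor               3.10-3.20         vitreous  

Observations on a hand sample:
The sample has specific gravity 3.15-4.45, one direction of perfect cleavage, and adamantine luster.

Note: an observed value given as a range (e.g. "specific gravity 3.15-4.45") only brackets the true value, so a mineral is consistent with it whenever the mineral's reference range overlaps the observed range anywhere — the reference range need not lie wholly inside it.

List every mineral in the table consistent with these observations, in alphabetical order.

Goethite, Malachite

Specific gravity 3.15-4.45 eliminates Aragonite, Beryl, Zircon, Hematite, Muscovite, Dolomite.
One direction of perfect cleavage: leaves Azurite, Chlorite, Biotite, Topaz, Malachite, Epidote, Kyanite, Goethite, Sillimanite.
Adamantine luster: Malachite, Goethite remain.
Consistent with every observation: Goethite, Malachite.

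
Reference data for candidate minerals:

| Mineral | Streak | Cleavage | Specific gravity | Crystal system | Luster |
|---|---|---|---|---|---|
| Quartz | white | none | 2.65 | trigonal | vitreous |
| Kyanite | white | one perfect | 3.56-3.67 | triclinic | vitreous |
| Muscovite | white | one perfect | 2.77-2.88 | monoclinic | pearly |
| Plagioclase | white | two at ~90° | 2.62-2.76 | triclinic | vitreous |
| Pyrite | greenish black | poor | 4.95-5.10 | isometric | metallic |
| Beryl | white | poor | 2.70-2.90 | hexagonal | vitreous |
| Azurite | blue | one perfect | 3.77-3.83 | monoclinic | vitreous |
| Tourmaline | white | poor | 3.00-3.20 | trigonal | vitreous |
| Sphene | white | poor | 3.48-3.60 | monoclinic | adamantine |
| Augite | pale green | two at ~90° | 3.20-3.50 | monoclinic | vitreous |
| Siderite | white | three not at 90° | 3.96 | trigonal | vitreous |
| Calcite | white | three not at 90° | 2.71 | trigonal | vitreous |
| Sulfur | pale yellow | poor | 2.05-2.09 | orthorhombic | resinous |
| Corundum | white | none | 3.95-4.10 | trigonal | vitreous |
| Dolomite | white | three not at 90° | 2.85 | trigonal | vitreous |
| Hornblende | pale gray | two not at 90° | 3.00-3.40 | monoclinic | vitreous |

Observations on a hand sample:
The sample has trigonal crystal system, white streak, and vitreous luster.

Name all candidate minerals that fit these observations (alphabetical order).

Calcite, Corundum, Dolomite, Quartz, Siderite, Tourmaline

Trigonal crystal system: leaves Quartz, Tourmaline, Siderite, Calcite, Corundum, Dolomite.
White streak: consistent with all remaining minerals.
Vitreous luster: no further eliminations.
Remaining candidates: Calcite, Corundum, Dolomite, Quartz, Siderite, Tourmaline.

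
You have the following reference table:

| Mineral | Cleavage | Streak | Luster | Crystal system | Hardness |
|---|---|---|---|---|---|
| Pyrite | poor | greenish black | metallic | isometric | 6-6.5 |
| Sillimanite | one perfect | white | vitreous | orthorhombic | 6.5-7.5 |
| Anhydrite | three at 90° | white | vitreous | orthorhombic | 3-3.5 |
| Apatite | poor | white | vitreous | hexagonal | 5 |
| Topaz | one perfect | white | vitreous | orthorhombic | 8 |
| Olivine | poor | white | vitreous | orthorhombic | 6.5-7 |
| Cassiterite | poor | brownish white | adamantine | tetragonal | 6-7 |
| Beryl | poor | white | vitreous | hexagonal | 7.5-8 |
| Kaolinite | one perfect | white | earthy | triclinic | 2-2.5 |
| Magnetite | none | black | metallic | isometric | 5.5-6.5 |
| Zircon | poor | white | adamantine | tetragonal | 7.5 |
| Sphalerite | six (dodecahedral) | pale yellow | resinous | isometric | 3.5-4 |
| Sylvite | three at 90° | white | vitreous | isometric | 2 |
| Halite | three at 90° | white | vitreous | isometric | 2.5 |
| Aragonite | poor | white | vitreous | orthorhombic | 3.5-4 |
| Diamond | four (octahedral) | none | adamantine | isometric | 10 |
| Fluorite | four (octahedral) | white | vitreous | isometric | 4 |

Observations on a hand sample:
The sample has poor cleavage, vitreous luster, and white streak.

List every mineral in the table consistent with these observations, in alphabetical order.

Poor cleavage: Pyrite, Apatite, Olivine, Cassiterite, Beryl, Zircon, Aragonite remain.
Vitreous luster eliminates Pyrite, Cassiterite, Zircon.
White streak: every remaining candidate is consistent.
Remaining candidates: Apatite, Aragonite, Beryl, Olivine.

Apatite, Aragonite, Beryl, Olivine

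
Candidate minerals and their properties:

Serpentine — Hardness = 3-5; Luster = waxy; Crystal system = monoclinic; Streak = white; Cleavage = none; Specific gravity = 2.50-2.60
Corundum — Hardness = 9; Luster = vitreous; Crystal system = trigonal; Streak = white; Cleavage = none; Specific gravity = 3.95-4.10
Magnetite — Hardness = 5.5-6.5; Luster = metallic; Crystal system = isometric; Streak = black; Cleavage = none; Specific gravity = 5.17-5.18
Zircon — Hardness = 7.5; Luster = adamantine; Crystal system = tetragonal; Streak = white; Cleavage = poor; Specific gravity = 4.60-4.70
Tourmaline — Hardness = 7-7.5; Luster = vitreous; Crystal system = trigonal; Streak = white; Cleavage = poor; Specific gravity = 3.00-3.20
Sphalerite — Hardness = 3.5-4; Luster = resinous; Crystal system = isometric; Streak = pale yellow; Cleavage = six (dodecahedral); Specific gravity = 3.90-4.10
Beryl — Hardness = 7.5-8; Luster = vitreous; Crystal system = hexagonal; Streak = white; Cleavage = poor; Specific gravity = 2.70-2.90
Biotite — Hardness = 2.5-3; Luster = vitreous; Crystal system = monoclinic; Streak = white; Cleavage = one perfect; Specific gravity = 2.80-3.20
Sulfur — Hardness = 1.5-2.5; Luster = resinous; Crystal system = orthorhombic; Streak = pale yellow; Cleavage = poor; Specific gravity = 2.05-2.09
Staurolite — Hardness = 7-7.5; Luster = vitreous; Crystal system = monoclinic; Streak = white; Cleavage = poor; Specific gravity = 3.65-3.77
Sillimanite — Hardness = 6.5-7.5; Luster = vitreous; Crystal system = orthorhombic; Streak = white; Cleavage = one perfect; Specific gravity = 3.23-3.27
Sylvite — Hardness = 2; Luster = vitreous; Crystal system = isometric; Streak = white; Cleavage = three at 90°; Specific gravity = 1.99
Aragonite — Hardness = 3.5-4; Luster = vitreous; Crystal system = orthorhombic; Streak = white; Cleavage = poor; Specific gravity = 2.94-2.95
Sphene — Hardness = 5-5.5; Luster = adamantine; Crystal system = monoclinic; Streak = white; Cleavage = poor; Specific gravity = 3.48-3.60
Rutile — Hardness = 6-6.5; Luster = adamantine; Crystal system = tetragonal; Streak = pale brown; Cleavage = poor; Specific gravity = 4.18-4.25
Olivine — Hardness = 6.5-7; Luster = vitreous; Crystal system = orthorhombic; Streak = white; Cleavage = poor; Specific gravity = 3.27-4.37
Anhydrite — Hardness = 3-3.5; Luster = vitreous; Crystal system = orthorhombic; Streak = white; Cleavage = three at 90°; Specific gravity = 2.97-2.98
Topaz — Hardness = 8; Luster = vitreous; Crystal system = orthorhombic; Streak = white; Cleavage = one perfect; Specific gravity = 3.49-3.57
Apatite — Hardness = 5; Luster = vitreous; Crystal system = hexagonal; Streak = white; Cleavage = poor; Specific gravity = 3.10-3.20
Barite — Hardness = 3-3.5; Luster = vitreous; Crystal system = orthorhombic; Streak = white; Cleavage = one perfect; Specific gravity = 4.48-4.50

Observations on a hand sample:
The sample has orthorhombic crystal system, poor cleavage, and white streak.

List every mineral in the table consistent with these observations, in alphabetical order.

Orthorhombic crystal system: only Sulfur, Sillimanite, Aragonite, Olivine, Anhydrite, Topaz, Barite remain.
Poor cleavage: narrows the field to Sulfur, Aragonite, Olivine.
White streak excludes Sulfur.
Remaining candidates: Aragonite, Olivine.

Aragonite, Olivine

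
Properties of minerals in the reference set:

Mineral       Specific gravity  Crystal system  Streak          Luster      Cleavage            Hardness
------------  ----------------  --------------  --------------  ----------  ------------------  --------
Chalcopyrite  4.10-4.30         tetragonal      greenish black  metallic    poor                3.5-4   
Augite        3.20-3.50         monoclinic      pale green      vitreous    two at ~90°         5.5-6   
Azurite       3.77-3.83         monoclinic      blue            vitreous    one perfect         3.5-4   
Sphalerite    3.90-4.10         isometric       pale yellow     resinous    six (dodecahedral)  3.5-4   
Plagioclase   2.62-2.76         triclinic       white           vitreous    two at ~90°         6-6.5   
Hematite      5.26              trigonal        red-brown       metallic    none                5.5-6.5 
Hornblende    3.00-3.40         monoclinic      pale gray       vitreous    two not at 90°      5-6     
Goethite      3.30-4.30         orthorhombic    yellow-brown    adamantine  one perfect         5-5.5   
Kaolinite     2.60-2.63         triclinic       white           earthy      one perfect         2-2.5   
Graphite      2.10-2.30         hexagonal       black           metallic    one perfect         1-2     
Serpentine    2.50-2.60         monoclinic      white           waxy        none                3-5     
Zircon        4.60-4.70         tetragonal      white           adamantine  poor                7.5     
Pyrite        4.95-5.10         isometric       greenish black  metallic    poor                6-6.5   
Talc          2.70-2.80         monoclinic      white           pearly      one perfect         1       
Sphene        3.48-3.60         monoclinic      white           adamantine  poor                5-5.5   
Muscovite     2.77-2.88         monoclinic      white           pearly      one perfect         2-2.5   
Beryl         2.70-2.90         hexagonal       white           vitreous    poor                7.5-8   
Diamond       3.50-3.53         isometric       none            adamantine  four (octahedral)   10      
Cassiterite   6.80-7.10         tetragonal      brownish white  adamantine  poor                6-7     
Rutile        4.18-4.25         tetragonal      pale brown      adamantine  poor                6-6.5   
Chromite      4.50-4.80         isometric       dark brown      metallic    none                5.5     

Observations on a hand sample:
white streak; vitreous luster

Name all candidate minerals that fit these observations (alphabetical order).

Beryl, Plagioclase

White streak — leaves Plagioclase, Kaolinite, Serpentine, Zircon, Talc, Sphene, Muscovite, Beryl.
Vitreous luster — only Plagioclase, Beryl remain.
Consistent with every observation: Beryl, Plagioclase.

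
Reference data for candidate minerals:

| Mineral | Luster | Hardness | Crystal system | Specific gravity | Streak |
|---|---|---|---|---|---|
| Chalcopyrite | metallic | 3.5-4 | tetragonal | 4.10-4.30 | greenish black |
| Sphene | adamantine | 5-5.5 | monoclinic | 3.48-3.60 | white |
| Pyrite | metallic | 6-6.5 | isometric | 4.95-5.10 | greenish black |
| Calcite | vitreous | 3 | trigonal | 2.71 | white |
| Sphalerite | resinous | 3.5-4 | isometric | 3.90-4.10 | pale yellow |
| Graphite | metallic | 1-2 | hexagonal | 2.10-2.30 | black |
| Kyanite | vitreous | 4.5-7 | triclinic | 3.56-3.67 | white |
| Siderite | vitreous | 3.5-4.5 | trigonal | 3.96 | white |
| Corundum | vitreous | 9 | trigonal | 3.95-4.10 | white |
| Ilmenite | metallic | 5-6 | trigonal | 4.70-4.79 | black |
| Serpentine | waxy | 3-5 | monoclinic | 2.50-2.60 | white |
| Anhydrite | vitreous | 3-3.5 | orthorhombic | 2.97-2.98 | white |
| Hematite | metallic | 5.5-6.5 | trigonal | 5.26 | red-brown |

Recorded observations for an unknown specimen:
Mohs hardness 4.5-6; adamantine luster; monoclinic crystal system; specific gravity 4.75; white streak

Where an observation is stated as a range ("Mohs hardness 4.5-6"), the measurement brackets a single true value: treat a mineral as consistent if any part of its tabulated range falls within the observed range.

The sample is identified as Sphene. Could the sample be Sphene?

Mohs hardness 4.5-6 — consistent with Sphene (hardness 5-5.5).
Adamantine luster — consistent with Sphene (adamantine luster).
Monoclinic crystal system — consistent with Sphene (monoclinic system).
Specific gravity 4.75 — Sphene has SG 3.48-3.60; which does not match.
White streak — consistent with Sphene (white streak).
Specific gravity alone is enough to reject Sphene.

No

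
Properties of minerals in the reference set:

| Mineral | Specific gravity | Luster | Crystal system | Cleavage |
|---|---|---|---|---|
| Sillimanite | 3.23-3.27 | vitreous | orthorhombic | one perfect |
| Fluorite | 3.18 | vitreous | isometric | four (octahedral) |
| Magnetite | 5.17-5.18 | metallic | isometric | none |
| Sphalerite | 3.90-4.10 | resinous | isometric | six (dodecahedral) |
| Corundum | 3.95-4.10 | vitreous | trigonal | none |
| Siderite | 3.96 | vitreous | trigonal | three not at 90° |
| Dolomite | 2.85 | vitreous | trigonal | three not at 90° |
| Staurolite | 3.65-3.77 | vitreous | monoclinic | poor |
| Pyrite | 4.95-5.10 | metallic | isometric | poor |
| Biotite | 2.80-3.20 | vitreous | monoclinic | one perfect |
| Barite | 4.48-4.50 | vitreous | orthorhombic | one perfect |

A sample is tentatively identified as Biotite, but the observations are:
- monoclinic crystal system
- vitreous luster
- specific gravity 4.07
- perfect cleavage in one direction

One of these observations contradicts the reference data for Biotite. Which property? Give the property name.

Monoclinic crystal system: Biotite has monoclinic system — matches.
Vitreous luster: Biotite has vitreous luster — matches.
Specific gravity 4.07: Biotite has SG 2.80-3.20 — outside the reference range.
Perfect cleavage in one direction: Biotite has cleavage one perfect — matches.
Everything matches except the specific gravity.

specific gravity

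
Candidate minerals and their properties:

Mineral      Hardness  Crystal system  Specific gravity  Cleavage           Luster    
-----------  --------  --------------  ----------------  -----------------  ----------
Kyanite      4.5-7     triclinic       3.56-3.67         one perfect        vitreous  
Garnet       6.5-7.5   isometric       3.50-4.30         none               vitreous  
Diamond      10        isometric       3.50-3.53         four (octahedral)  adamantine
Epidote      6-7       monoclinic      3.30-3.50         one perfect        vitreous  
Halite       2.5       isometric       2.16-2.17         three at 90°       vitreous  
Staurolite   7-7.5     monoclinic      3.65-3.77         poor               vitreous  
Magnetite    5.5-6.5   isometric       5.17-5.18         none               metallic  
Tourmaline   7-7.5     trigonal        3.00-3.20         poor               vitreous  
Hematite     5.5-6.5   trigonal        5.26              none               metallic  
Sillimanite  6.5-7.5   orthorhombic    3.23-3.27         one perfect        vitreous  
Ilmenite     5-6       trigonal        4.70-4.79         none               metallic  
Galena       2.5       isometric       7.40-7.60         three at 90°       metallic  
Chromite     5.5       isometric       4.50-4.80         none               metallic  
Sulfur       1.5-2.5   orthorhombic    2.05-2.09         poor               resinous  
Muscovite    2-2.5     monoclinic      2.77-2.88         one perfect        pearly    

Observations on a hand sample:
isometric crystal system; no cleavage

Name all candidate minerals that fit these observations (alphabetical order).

Isometric crystal system — leaves Garnet, Diamond, Halite, Magnetite, Galena, Chromite.
No cleavage rules out Diamond, Halite, Galena.
Consistent with every observation: Chromite, Garnet, Magnetite.

Chromite, Garnet, Magnetite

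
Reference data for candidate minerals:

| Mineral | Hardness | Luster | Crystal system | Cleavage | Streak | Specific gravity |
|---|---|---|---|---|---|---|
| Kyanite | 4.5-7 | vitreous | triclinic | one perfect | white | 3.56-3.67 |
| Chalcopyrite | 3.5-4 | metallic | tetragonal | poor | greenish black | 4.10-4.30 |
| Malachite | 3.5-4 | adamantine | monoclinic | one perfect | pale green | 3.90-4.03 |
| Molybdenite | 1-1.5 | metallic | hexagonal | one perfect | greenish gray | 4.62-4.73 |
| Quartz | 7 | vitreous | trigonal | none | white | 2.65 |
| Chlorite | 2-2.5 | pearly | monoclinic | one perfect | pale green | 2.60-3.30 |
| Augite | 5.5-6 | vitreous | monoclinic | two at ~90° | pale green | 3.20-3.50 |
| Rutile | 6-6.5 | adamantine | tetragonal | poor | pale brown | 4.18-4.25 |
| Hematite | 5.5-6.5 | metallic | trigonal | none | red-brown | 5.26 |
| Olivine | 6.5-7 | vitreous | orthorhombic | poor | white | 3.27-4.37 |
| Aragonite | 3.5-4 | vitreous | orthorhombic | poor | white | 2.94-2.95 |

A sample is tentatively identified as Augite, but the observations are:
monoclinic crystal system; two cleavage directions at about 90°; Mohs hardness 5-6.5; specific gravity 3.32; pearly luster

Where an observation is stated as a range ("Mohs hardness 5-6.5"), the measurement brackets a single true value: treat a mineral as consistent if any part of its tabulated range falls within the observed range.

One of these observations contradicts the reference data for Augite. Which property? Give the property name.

luster

Monoclinic crystal system: Augite has monoclinic system — within range.
Two cleavage directions at about 90°: Augite has cleavage two at ~90° — within range.
Mohs hardness 5-6.5: Augite has hardness 5.5-6 — within range.
Specific gravity 3.32: Augite has SG 3.20-3.50 — within range.
Pearly luster: Augite has vitreous luster — inconsistent.
Everything matches except the luster.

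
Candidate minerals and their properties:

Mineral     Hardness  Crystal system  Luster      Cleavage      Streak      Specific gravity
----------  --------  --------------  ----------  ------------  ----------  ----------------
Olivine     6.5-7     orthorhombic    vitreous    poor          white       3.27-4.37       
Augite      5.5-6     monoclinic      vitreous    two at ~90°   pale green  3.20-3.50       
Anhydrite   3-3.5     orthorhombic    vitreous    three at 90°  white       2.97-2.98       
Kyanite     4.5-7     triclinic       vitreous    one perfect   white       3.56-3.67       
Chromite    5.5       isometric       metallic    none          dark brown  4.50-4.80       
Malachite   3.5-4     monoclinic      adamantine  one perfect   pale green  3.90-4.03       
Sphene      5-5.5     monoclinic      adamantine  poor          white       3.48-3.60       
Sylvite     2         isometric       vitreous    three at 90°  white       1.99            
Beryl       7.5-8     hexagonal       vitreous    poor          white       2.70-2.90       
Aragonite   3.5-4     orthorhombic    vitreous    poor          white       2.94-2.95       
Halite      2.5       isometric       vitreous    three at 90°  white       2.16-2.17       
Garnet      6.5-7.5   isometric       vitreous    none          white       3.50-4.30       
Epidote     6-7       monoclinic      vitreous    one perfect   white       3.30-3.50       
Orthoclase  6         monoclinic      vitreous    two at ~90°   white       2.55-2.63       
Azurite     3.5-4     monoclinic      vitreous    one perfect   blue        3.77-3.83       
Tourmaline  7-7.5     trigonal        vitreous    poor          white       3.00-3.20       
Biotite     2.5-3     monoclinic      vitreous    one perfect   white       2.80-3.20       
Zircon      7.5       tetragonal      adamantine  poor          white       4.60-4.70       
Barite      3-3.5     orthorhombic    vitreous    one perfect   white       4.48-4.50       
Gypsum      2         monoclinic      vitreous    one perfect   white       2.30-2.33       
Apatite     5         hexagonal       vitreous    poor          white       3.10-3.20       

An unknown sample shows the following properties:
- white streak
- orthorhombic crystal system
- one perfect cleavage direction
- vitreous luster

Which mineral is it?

White streak excludes Augite, Chromite, Malachite, Azurite.
Orthorhombic crystal system: leaves Olivine, Anhydrite, Aragonite, Barite.
One perfect cleavage direction: narrows the field to Barite.
Vitreous luster: every remaining candidate is consistent.
The only mineral consistent with every observation is Barite.

Barite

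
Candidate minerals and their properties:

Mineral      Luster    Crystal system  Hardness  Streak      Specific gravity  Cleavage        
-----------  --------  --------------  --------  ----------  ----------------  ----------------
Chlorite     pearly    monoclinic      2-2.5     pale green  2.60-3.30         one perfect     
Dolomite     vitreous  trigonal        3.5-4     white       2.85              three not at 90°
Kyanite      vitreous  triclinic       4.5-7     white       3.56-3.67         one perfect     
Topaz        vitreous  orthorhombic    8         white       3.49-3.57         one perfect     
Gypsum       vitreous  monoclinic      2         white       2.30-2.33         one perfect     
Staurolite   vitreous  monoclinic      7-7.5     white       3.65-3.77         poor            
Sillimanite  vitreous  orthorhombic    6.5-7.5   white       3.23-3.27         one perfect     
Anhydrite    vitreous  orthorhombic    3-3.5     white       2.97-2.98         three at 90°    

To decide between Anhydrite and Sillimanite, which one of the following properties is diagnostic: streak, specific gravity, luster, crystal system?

specific gravity

Streak: both white — no difference.
Specific gravity: Anhydrite 2.97-2.98, Sillimanite 3.23-3.27 — different.
Luster: both vitreous — no difference.
Crystal system: both orthorhombic — no difference.
Specific gravity is the diagnostic property here.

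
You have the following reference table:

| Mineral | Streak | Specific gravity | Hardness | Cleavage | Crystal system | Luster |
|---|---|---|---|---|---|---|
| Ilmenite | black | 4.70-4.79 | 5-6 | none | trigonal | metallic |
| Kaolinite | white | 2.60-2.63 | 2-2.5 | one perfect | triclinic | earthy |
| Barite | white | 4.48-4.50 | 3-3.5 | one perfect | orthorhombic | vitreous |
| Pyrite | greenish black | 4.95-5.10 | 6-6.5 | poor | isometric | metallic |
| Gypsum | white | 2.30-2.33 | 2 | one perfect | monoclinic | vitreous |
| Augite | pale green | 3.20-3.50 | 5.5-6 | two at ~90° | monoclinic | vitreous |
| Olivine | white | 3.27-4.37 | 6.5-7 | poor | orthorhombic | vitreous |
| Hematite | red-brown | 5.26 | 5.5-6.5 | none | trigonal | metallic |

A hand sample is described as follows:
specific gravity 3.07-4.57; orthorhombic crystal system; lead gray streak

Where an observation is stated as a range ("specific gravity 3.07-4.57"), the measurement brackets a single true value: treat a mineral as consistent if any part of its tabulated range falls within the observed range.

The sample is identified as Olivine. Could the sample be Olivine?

Specific gravity 3.07-4.57 — consistent with Olivine (SG 3.27-4.37).
Orthorhombic crystal system — consistent with Olivine (orthorhombic system).
Lead gray streak — Olivine has white streak; which does not match.
The streak observation rules out Olivine.

No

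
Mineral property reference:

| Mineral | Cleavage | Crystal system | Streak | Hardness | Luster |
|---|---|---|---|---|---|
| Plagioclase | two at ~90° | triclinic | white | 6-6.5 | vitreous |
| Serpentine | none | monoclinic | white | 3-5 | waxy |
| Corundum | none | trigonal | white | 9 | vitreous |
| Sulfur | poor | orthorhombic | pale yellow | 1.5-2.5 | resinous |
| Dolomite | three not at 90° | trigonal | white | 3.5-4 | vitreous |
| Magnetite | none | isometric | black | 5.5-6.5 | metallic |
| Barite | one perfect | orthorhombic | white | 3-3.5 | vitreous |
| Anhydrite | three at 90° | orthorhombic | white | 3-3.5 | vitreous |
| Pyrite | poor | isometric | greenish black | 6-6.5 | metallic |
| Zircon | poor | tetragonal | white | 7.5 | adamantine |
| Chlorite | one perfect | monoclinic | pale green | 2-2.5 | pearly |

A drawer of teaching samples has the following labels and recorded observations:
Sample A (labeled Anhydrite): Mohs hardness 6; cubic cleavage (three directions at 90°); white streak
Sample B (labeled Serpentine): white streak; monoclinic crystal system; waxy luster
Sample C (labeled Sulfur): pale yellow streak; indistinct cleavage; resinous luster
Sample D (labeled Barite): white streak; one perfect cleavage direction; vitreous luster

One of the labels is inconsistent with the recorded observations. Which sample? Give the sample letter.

A

Sample A: Anhydrite has hardness 3-3.5, but the record shows Mohs hardness 6 — this label is wrong.
Sample B: all recorded properties match Serpentine.
Sample C: all recorded properties match Sulfur.
Sample D: all recorded properties match Barite.
Sample A is the mislabeled one.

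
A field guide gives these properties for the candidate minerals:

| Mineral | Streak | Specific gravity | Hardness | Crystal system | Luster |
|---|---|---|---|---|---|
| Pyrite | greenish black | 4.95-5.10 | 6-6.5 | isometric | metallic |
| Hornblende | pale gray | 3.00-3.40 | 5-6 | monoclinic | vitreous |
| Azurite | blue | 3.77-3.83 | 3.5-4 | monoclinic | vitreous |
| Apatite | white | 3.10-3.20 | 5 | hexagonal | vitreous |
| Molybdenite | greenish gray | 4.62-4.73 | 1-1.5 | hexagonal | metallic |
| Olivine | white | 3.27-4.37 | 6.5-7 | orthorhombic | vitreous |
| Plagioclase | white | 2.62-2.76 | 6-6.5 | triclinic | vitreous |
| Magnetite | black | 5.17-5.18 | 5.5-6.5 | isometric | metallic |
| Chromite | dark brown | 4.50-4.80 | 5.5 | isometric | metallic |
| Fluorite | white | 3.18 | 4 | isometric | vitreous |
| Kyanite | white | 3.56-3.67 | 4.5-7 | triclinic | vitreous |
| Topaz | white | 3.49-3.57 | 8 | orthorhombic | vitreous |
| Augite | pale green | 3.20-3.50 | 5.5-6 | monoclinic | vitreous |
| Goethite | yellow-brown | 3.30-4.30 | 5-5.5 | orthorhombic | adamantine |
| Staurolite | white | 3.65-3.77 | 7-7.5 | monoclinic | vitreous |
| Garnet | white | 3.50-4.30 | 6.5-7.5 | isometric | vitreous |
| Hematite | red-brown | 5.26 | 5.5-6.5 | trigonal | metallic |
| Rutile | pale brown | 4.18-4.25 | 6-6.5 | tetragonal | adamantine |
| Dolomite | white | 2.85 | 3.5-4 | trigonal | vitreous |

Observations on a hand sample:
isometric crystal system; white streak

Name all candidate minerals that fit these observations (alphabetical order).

Fluorite, Garnet

Isometric crystal system — narrows the field to Pyrite, Magnetite, Chromite, Fluorite, Garnet.
White streak — leaves Fluorite, Garnet.
The minerals that satisfy all observations are Fluorite, Garnet.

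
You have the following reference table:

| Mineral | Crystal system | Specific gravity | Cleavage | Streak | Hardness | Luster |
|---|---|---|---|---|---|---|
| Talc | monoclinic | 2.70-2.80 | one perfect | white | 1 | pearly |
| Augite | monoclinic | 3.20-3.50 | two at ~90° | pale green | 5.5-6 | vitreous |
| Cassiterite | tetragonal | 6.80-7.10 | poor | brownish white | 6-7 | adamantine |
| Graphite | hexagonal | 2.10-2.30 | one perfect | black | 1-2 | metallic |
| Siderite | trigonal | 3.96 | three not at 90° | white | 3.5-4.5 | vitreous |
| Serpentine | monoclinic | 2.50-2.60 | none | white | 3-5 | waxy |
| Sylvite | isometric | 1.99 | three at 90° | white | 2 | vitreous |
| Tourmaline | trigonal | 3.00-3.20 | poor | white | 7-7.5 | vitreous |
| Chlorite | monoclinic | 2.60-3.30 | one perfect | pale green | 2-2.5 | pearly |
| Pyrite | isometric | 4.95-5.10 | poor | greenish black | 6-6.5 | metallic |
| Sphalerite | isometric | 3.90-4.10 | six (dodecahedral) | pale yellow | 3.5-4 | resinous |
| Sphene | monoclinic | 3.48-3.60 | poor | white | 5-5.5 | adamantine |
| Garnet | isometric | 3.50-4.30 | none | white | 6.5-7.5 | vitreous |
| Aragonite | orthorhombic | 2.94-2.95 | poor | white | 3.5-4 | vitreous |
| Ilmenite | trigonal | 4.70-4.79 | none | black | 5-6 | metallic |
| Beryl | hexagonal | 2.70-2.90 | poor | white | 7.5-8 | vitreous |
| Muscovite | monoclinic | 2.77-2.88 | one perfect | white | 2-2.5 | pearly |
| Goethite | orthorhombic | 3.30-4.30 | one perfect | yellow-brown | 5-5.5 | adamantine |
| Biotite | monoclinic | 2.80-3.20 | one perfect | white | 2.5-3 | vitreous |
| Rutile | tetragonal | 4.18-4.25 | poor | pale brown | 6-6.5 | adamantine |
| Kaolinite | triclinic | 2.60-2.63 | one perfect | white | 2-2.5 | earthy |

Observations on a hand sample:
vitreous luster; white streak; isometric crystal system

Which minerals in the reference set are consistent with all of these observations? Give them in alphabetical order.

Vitreous luster: Augite, Siderite, Sylvite, Tourmaline, Garnet, Aragonite, Beryl, Biotite remain.
White streak rules out Augite.
Isometric crystal system: narrows the field to Sylvite, Garnet.
The minerals that satisfy all observations are Garnet, Sylvite.

Garnet, Sylvite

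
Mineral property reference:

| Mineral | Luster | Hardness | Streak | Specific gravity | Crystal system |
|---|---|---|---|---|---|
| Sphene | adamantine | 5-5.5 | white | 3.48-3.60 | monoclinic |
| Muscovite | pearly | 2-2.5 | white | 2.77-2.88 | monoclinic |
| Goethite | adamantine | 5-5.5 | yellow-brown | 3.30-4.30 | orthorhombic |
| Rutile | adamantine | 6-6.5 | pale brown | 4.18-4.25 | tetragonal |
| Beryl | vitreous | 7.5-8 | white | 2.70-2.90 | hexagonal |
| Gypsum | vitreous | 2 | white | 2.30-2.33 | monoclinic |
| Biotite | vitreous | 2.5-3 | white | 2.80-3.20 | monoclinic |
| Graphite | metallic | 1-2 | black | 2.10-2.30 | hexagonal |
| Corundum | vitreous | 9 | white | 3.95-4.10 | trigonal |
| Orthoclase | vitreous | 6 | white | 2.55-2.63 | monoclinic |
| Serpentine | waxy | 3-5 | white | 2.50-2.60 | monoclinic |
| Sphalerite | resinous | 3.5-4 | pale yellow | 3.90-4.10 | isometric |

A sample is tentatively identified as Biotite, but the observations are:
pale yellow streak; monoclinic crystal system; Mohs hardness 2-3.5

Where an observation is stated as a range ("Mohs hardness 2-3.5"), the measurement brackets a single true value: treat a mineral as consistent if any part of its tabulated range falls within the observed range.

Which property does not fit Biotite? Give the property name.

Pale yellow streak: Biotite has white streak — does not match.
Monoclinic crystal system: Biotite has monoclinic system — agrees.
Mohs hardness 2-3.5: Biotite has hardness 2.5-3 — agrees.
Everything matches except the streak.

streak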